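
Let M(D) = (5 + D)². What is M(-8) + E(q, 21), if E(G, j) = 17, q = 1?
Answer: 26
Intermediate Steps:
M(-8) + E(q, 21) = (5 - 8)² + 17 = (-3)² + 17 = 9 + 17 = 26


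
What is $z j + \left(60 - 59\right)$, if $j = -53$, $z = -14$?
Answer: $743$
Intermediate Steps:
$z j + \left(60 - 59\right) = \left(-14\right) \left(-53\right) + \left(60 - 59\right) = 742 + \left(60 - 59\right) = 742 + 1 = 743$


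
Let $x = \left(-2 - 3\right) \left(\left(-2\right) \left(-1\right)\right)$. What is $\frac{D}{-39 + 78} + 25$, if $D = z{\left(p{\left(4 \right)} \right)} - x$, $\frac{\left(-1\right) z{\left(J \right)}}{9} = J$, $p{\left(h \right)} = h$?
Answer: $\frac{73}{3} \approx 24.333$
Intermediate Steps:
$z{\left(J \right)} = - 9 J$
$x = -10$ ($x = \left(-5\right) 2 = -10$)
$D = -26$ ($D = \left(-9\right) 4 - -10 = -36 + 10 = -26$)
$\frac{D}{-39 + 78} + 25 = \frac{1}{-39 + 78} \left(-26\right) + 25 = \frac{1}{39} \left(-26\right) + 25 = - \frac{2}{3} + 25 = \frac{73}{3}$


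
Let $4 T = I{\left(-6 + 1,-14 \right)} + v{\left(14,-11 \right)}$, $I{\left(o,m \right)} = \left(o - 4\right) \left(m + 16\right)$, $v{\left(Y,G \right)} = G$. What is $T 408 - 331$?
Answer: $-3289$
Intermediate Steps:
$I{\left(o,m \right)} = \left(-4 + o\right) \left(16 + m\right)$
$T = - \frac{29}{4}$ ($T = \frac{\left(-64 - -56 + 16 \left(-6 + 1\right) - 14 \left(-6 + 1\right)\right) - 11}{4} = \frac{\left(-64 + 56 + 16 \left(-5\right) - -70\right) - 11}{4} = \frac{\left(-64 + 56 - 80 + 70\right) - 11}{4} = \frac{-18 - 11}{4} = \frac{1}{4} \left(-29\right) = - \frac{29}{4} \approx -7.25$)
$T 408 - 331 = \left(- \frac{29}{4}\right) 408 - 331 = -2958 - 331 = -3289$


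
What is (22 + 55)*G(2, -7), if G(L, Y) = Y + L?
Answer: -385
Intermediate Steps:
G(L, Y) = L + Y
(22 + 55)*G(2, -7) = (22 + 55)*(2 - 7) = 77*(-5) = -385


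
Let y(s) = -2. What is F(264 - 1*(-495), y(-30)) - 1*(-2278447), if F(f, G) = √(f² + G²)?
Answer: 2278447 + 29*√685 ≈ 2.2792e+6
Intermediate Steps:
F(f, G) = √(G² + f²)
F(264 - 1*(-495), y(-30)) - 1*(-2278447) = √((-2)² + (264 - 1*(-495))²) - 1*(-2278447) = √(4 + (264 + 495)²) + 2278447 = √(4 + 759²) + 2278447 = √(4 + 576081) + 2278447 = √576085 + 2278447 = 29*√685 + 2278447 = 2278447 + 29*√685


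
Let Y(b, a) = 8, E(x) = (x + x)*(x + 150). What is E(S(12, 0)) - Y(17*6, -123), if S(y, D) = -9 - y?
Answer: -5426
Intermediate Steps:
E(x) = 2*x*(150 + x) (E(x) = (2*x)*(150 + x) = 2*x*(150 + x))
E(S(12, 0)) - Y(17*6, -123) = 2*(-9 - 1*12)*(150 + (-9 - 1*12)) - 1*8 = 2*(-9 - 12)*(150 + (-9 - 12)) - 8 = 2*(-21)*(150 - 21) - 8 = 2*(-21)*129 - 8 = -5418 - 8 = -5426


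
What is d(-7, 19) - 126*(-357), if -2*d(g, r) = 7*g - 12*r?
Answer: 90241/2 ≈ 45121.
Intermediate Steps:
d(g, r) = 6*r - 7*g/2 (d(g, r) = -(7*g - 12*r)/2 = -(-12*r + 7*g)/2 = 6*r - 7*g/2)
d(-7, 19) - 126*(-357) = (6*19 - 7/2*(-7)) - 126*(-357) = (114 + 49/2) + 44982 = 277/2 + 44982 = 90241/2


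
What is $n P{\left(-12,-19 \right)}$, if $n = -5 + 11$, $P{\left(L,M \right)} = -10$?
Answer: $-60$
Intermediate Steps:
$n = 6$
$n P{\left(-12,-19 \right)} = 6 \left(-10\right) = -60$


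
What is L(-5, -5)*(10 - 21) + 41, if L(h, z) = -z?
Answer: -14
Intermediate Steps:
L(-5, -5)*(10 - 21) + 41 = (-1*(-5))*(10 - 21) + 41 = 5*(-11) + 41 = -55 + 41 = -14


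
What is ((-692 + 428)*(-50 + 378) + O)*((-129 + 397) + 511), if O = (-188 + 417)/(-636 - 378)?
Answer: -68399718743/1014 ≈ -6.7455e+7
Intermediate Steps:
O = -229/1014 (O = 229/(-1014) = 229*(-1/1014) = -229/1014 ≈ -0.22584)
((-692 + 428)*(-50 + 378) + O)*((-129 + 397) + 511) = ((-692 + 428)*(-50 + 378) - 229/1014)*((-129 + 397) + 511) = (-264*328 - 229/1014)*(268 + 511) = (-86592 - 229/1014)*779 = -87804517/1014*779 = -68399718743/1014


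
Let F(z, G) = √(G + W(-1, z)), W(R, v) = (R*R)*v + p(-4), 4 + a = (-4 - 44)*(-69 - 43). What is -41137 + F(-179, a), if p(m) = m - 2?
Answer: -41137 + √5187 ≈ -41065.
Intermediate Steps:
a = 5372 (a = -4 + (-4 - 44)*(-69 - 43) = -4 - 48*(-112) = -4 + 5376 = 5372)
p(m) = -2 + m
W(R, v) = -6 + v*R² (W(R, v) = (R*R)*v + (-2 - 4) = R²*v - 6 = v*R² - 6 = -6 + v*R²)
F(z, G) = √(-6 + G + z) (F(z, G) = √(G + (-6 + z*(-1)²)) = √(G + (-6 + z*1)) = √(G + (-6 + z)) = √(-6 + G + z))
-41137 + F(-179, a) = -41137 + √(-6 + 5372 - 179) = -41137 + √5187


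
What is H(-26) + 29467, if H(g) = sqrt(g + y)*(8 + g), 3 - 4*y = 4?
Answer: 29467 - 9*I*sqrt(105) ≈ 29467.0 - 92.223*I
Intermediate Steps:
y = -1/4 (y = 3/4 - 1/4*4 = 3/4 - 1 = -1/4 ≈ -0.25000)
H(g) = sqrt(-1/4 + g)*(8 + g) (H(g) = sqrt(g - 1/4)*(8 + g) = sqrt(-1/4 + g)*(8 + g))
H(-26) + 29467 = sqrt(-1 + 4*(-26))*(8 - 26)/2 + 29467 = (1/2)*sqrt(-1 - 104)*(-18) + 29467 = (1/2)*sqrt(-105)*(-18) + 29467 = (1/2)*(I*sqrt(105))*(-18) + 29467 = -9*I*sqrt(105) + 29467 = 29467 - 9*I*sqrt(105)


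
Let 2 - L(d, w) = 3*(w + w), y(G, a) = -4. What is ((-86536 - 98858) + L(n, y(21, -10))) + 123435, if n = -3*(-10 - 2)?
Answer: -61933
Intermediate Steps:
n = 36 (n = -3*(-12) = 36)
L(d, w) = 2 - 6*w (L(d, w) = 2 - 3*(w + w) = 2 - 3*2*w = 2 - 6*w)
((-86536 - 98858) + L(n, y(21, -10))) + 123435 = ((-86536 - 98858) + (2 - 6*(-4))) + 123435 = (-185394 + (2 + 24)) + 123435 = (-185394 + 26) + 123435 = -185368 + 123435 = -61933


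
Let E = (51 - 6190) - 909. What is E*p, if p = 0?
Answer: 0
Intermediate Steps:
E = -7048 (E = -6139 - 909 = -7048)
E*p = -7048*0 = 0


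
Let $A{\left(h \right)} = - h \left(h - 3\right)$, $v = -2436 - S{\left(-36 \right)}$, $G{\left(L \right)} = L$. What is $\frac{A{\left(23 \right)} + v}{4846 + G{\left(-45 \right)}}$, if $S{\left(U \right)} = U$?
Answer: $- \frac{2860}{4801} \approx -0.59571$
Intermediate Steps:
$v = -2400$ ($v = -2436 - -36 = -2436 + 36 = -2400$)
$A{\left(h \right)} = - h \left(-3 + h\right)$
$\frac{A{\left(23 \right)} + v}{4846 + G{\left(-45 \right)}} = \frac{23 \left(3 - 23\right) - 2400}{4846 - 45} = \frac{23 \left(3 - 23\right) - 2400}{4801} = \left(23 \left(-20\right) - 2400\right) \frac{1}{4801} = \left(-460 - 2400\right) \frac{1}{4801} = \left(-2860\right) \frac{1}{4801} = - \frac{2860}{4801}$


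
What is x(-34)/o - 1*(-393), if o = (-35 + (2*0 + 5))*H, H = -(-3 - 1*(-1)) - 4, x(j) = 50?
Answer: 2363/6 ≈ 393.83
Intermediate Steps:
H = -2 (H = -(-3 + 1) - 4 = -1*(-2) - 4 = 2 - 4 = -2)
o = 60 (o = (-35 + (2*0 + 5))*(-2) = (-35 + (0 + 5))*(-2) = (-35 + 5)*(-2) = -30*(-2) = 60)
x(-34)/o - 1*(-393) = 50/60 - 1*(-393) = 50*(1/60) + 393 = ⅚ + 393 = 2363/6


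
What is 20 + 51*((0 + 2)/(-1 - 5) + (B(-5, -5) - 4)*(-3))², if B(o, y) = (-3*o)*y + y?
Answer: 9690485/3 ≈ 3.2302e+6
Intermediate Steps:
B(o, y) = y - 3*o*y (B(o, y) = -3*o*y + y = y - 3*o*y)
20 + 51*((0 + 2)/(-1 - 5) + (B(-5, -5) - 4)*(-3))² = 20 + 51*((0 + 2)/(-1 - 5) + (-5*(1 - 3*(-5)) - 4)*(-3))² = 20 + 51*(2/(-6) + (-5*(1 + 15) - 4)*(-3))² = 20 + 51*(2*(-⅙) + (-5*16 - 4)*(-3))² = 20 + 51*(-⅓ + (-80 - 4)*(-3))² = 20 + 51*(-⅓ - 84*(-3))² = 20 + 51*(-⅓ + 252)² = 20 + 51*(755/3)² = 20 + 51*(570025/9) = 20 + 9690425/3 = 9690485/3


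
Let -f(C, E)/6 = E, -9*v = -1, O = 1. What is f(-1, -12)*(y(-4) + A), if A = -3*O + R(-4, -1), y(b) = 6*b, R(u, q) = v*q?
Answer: -1952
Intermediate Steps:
v = ⅑ (v = -⅑*(-1) = ⅑ ≈ 0.11111)
f(C, E) = -6*E
R(u, q) = q/9
A = -28/9 (A = -3*1 + (⅑)*(-1) = -3 - ⅑ = -28/9 ≈ -3.1111)
f(-1, -12)*(y(-4) + A) = (-6*(-12))*(6*(-4) - 28/9) = 72*(-24 - 28/9) = 72*(-244/9) = -1952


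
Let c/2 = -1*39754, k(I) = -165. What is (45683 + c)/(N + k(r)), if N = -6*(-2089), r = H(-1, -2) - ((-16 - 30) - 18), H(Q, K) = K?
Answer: -11275/4123 ≈ -2.7347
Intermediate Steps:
r = 62 (r = -2 - ((-16 - 30) - 18) = -2 - (-46 - 18) = -2 - 1*(-64) = -2 + 64 = 62)
N = 12534
c = -79508 (c = 2*(-1*39754) = 2*(-39754) = -79508)
(45683 + c)/(N + k(r)) = (45683 - 79508)/(12534 - 165) = -33825/12369 = -33825*1/12369 = -11275/4123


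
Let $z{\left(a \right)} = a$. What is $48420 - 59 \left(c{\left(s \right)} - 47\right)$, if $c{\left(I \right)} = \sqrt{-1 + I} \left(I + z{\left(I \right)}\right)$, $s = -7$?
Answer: $51193 + 1652 i \sqrt{2} \approx 51193.0 + 2336.3 i$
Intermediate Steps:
$c{\left(I \right)} = 2 I \sqrt{-1 + I}$ ($c{\left(I \right)} = \sqrt{-1 + I} \left(I + I\right) = \sqrt{-1 + I} 2 I = 2 I \sqrt{-1 + I}$)
$48420 - 59 \left(c{\left(s \right)} - 47\right) = 48420 - 59 \left(2 \left(-7\right) \sqrt{-1 - 7} - 47\right) = 48420 - 59 \left(2 \left(-7\right) \sqrt{-8} - 47\right) = 48420 - 59 \left(2 \left(-7\right) 2 i \sqrt{2} - 47\right) = 48420 - 59 \left(- 28 i \sqrt{2} - 47\right) = 48420 - 59 \left(-47 - 28 i \sqrt{2}\right) = 48420 + \left(2773 + 1652 i \sqrt{2}\right) = 51193 + 1652 i \sqrt{2}$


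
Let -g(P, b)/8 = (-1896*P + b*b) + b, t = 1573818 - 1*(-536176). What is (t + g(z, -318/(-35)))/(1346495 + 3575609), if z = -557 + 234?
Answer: -1708876891/3014788700 ≈ -0.56683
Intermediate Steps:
z = -323
t = 2109994 (t = 1573818 + 536176 = 2109994)
g(P, b) = -8*b - 8*b² + 15168*P (g(P, b) = -8*((-1896*P + b*b) + b) = -8*((-1896*P + b²) + b) = -8*((b² - 1896*P) + b) = -8*(b + b² - 1896*P) = -8*b - 8*b² + 15168*P)
(t + g(z, -318/(-35)))/(1346495 + 3575609) = (2109994 + (-(-2544)/(-35) - 8*(-318/(-35))² + 15168*(-323)))/(1346495 + 3575609) = (2109994 + (-(-2544)*(-1)/35 - 8*(-318*(-1/35))² - 4899264))/4922104 = (2109994 + (-8*318/35 - 8*(318/35)² - 4899264))*(1/4922104) = (2109994 + (-2544/35 - 8*101124/1225 - 4899264))*(1/4922104) = (2109994 + (-2544/35 - 808992/1225 - 4899264))*(1/4922104) = (2109994 - 6002496432/1225)*(1/4922104) = -3417753782/1225*1/4922104 = -1708876891/3014788700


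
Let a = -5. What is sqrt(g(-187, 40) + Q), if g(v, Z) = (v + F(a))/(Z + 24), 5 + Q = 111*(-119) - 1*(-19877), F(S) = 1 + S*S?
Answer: sqrt(426271)/8 ≈ 81.612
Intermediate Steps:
F(S) = 1 + S**2
Q = 6663 (Q = -5 + (111*(-119) - 1*(-19877)) = -5 + (-13209 + 19877) = -5 + 6668 = 6663)
g(v, Z) = (26 + v)/(24 + Z) (g(v, Z) = (v + (1 + (-5)**2))/(Z + 24) = (v + (1 + 25))/(24 + Z) = (v + 26)/(24 + Z) = (26 + v)/(24 + Z))
sqrt(g(-187, 40) + Q) = sqrt((26 - 187)/(24 + 40) + 6663) = sqrt(-161/64 + 6663) = sqrt(426271/64) = sqrt(426271)/8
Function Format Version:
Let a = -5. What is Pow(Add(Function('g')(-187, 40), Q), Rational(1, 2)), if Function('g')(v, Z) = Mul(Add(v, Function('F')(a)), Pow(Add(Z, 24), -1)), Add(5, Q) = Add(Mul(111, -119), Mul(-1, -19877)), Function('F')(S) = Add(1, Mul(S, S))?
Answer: Mul(Rational(1, 8), Pow(426271, Rational(1, 2))) ≈ 81.612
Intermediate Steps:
Function('F')(S) = Add(1, Pow(S, 2))
Q = 6663 (Q = Add(-5, Add(Mul(111, -119), Mul(-1, -19877))) = Add(-5, Add(-13209, 19877)) = Add(-5, 6668) = 6663)
Function('g')(v, Z) = Mul(Pow(Add(24, Z), -1), Add(26, v)) (Function('g')(v, Z) = Mul(Add(v, Add(1, Pow(-5, 2))), Pow(Add(Z, 24), -1)) = Mul(Add(v, Add(1, 25)), Pow(Add(24, Z), -1)) = Mul(Add(v, 26), Pow(Add(24, Z), -1)) = Mul(Add(26, v), Pow(Add(24, Z), -1)) = Mul(Pow(Add(24, Z), -1), Add(26, v)))
Pow(Add(Function('g')(-187, 40), Q), Rational(1, 2)) = Pow(Add(Mul(Pow(Add(24, 40), -1), Add(26, -187)), 6663), Rational(1, 2)) = Pow(Add(Mul(Pow(64, -1), -161), 6663), Rational(1, 2)) = Pow(Add(Mul(Rational(1, 64), -161), 6663), Rational(1, 2)) = Pow(Add(Rational(-161, 64), 6663), Rational(1, 2)) = Pow(Rational(426271, 64), Rational(1, 2)) = Mul(Rational(1, 8), Pow(426271, Rational(1, 2)))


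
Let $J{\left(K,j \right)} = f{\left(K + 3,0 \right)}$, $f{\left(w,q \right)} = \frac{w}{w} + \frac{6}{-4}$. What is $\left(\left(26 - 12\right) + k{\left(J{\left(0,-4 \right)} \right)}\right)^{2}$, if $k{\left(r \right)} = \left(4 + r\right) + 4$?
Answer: $\frac{1849}{4} \approx 462.25$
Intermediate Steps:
$f{\left(w,q \right)} = - \frac{1}{2}$ ($f{\left(w,q \right)} = 1 + 6 \left(- \frac{1}{4}\right) = 1 - \frac{3}{2} = - \frac{1}{2}$)
$J{\left(K,j \right)} = - \frac{1}{2}$
$k{\left(r \right)} = 8 + r$
$\left(\left(26 - 12\right) + k{\left(J{\left(0,-4 \right)} \right)}\right)^{2} = \left(\left(26 - 12\right) + \left(8 - \frac{1}{2}\right)\right)^{2} = \left(\left(26 - 12\right) + \frac{15}{2}\right)^{2} = \left(14 + \frac{15}{2}\right)^{2} = \left(\frac{43}{2}\right)^{2} = \frac{1849}{4}$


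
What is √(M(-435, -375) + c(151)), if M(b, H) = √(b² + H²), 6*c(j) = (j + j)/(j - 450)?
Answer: √(-135447 + 12069135*√1466)/897 ≈ 23.962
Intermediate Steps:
c(j) = j/(3*(-450 + j)) (c(j) = ((j + j)/(j - 450))/6 = ((2*j)/(-450 + j))/6 = (2*j/(-450 + j))/6 = j/(3*(-450 + j)))
M(b, H) = √(H² + b²)
√(M(-435, -375) + c(151)) = √(√((-375)² + (-435)²) + (⅓)*151/(-450 + 151)) = √(√(140625 + 189225) + (⅓)*151/(-299)) = √(√329850 + (⅓)*151*(-1/299)) = √(15*√1466 - 151/897) = √(-151/897 + 15*√1466)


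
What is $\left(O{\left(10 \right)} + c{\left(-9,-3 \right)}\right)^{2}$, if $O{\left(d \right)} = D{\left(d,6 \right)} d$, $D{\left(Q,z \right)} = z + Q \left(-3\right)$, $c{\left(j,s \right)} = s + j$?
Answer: $63504$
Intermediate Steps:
$c{\left(j,s \right)} = j + s$
$D{\left(Q,z \right)} = z - 3 Q$
$O{\left(d \right)} = d \left(6 - 3 d\right)$ ($O{\left(d \right)} = \left(6 - 3 d\right) d = d \left(6 - 3 d\right)$)
$\left(O{\left(10 \right)} + c{\left(-9,-3 \right)}\right)^{2} = \left(3 \cdot 10 \left(2 - 10\right) - 12\right)^{2} = \left(3 \cdot 10 \left(-8\right) - 12\right)^{2} = \left(-240 - 12\right)^{2} = \left(-252\right)^{2} = 63504$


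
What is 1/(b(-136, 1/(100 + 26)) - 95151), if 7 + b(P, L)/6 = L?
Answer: -21/1999052 ≈ -1.0505e-5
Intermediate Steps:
b(P, L) = -42 + 6*L
1/(b(-136, 1/(100 + 26)) - 95151) = 1/((-42 + 6/(100 + 26)) - 95151) = 1/((-42 + 6/126) - 95151) = 1/((-42 + 6*(1/126)) - 95151) = 1/((-42 + 1/21) - 95151) = 1/(-881/21 - 95151) = 1/(-1999052/21) = -21/1999052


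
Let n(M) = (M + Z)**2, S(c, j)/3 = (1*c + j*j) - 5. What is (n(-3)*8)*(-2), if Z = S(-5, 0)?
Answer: -17424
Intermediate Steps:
S(c, j) = -15 + 3*c + 3*j**2 (S(c, j) = 3*((1*c + j*j) - 5) = 3*((c + j**2) - 5) = 3*(-5 + c + j**2) = -15 + 3*c + 3*j**2)
Z = -30 (Z = -15 + 3*(-5) + 3*0**2 = -15 - 15 + 3*0 = -15 - 15 + 0 = -30)
n(M) = (-30 + M)**2 (n(M) = (M - 30)**2 = (-30 + M)**2)
(n(-3)*8)*(-2) = ((-30 - 3)**2*8)*(-2) = ((-33)**2*8)*(-2) = (1089*8)*(-2) = 8712*(-2) = -17424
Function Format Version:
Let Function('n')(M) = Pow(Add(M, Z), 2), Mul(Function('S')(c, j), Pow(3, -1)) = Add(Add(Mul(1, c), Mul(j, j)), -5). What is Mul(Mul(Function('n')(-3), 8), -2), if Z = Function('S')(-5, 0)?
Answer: -17424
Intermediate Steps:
Function('S')(c, j) = Add(-15, Mul(3, c), Mul(3, Pow(j, 2))) (Function('S')(c, j) = Mul(3, Add(Add(Mul(1, c), Mul(j, j)), -5)) = Mul(3, Add(Add(c, Pow(j, 2)), -5)) = Mul(3, Add(-5, c, Pow(j, 2))) = Add(-15, Mul(3, c), Mul(3, Pow(j, 2))))
Z = -30 (Z = Add(-15, Mul(3, -5), Mul(3, Pow(0, 2))) = Add(-15, -15, Mul(3, 0)) = Add(-15, -15, 0) = -30)
Function('n')(M) = Pow(Add(-30, M), 2) (Function('n')(M) = Pow(Add(M, -30), 2) = Pow(Add(-30, M), 2))
Mul(Mul(Function('n')(-3), 8), -2) = Mul(Mul(Pow(Add(-30, -3), 2), 8), -2) = Mul(Mul(Pow(-33, 2), 8), -2) = Mul(Mul(1089, 8), -2) = Mul(8712, -2) = -17424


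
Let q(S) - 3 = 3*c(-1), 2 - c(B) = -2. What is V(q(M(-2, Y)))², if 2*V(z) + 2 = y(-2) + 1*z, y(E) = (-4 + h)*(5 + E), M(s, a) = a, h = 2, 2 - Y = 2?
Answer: 49/4 ≈ 12.250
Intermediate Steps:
Y = 0 (Y = 2 - 1*2 = 2 - 2 = 0)
c(B) = 4 (c(B) = 2 - 1*(-2) = 2 + 2 = 4)
q(S) = 15 (q(S) = 3 + 3*4 = 3 + 12 = 15)
y(E) = -10 - 2*E (y(E) = (-4 + 2)*(5 + E) = -2*(5 + E) = -10 - 2*E)
V(z) = -4 + z/2 (V(z) = -1 + ((-10 - 2*(-2)) + 1*z)/2 = -1 + ((-10 + 4) + z)/2 = -1 + (-6 + z)/2 = -1 + (-3 + z/2) = -4 + z/2)
V(q(M(-2, Y)))² = (-4 + (½)*15)² = (-4 + 15/2)² = (7/2)² = 49/4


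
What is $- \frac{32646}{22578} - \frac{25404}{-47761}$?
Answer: $- \frac{164272349}{179724643} \approx -0.91402$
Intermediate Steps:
$- \frac{32646}{22578} - \frac{25404}{-47761} = \left(-32646\right) \frac{1}{22578} - - \frac{25404}{47761} = - \frac{5441}{3763} + \frac{25404}{47761} = - \frac{164272349}{179724643}$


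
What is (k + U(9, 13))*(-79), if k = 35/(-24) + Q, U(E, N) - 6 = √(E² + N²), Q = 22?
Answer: -50323/24 - 395*√10 ≈ -3345.9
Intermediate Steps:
U(E, N) = 6 + √(E² + N²)
k = 493/24 (k = 35/(-24) + 22 = 35*(-1/24) + 22 = -35/24 + 22 = 493/24 ≈ 20.542)
(k + U(9, 13))*(-79) = (493/24 + (6 + √(9² + 13²)))*(-79) = (493/24 + (6 + √(81 + 169)))*(-79) = (493/24 + (6 + √250))*(-79) = (493/24 + (6 + 5*√10))*(-79) = (637/24 + 5*√10)*(-79) = -50323/24 - 395*√10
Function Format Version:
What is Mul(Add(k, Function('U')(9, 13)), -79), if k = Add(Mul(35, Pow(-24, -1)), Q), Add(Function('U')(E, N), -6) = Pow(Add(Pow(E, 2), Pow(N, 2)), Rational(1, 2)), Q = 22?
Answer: Add(Rational(-50323, 24), Mul(-395, Pow(10, Rational(1, 2)))) ≈ -3345.9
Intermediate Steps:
Function('U')(E, N) = Add(6, Pow(Add(Pow(E, 2), Pow(N, 2)), Rational(1, 2)))
k = Rational(493, 24) (k = Add(Mul(35, Pow(-24, -1)), 22) = Add(Mul(35, Rational(-1, 24)), 22) = Add(Rational(-35, 24), 22) = Rational(493, 24) ≈ 20.542)
Mul(Add(k, Function('U')(9, 13)), -79) = Mul(Add(Rational(493, 24), Add(6, Pow(Add(Pow(9, 2), Pow(13, 2)), Rational(1, 2)))), -79) = Mul(Add(Rational(493, 24), Add(6, Pow(Add(81, 169), Rational(1, 2)))), -79) = Mul(Add(Rational(493, 24), Add(6, Pow(250, Rational(1, 2)))), -79) = Mul(Add(Rational(493, 24), Add(6, Mul(5, Pow(10, Rational(1, 2))))), -79) = Mul(Add(Rational(637, 24), Mul(5, Pow(10, Rational(1, 2)))), -79) = Add(Rational(-50323, 24), Mul(-395, Pow(10, Rational(1, 2))))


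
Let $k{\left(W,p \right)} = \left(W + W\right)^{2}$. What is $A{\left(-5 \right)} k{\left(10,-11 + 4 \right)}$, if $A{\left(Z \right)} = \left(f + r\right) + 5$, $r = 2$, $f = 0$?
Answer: $2800$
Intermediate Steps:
$k{\left(W,p \right)} = 4 W^{2}$ ($k{\left(W,p \right)} = \left(2 W\right)^{2} = 4 W^{2}$)
$A{\left(Z \right)} = 7$ ($A{\left(Z \right)} = \left(0 + 2\right) + 5 = 2 + 5 = 7$)
$A{\left(-5 \right)} k{\left(10,-11 + 4 \right)} = 7 \cdot 4 \cdot 10^{2} = 7 \cdot 4 \cdot 100 = 7 \cdot 400 = 2800$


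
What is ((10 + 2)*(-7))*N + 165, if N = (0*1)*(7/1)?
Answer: 165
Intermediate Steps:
N = 0 (N = 0*(7*1) = 0*7 = 0)
((10 + 2)*(-7))*N + 165 = ((10 + 2)*(-7))*0 + 165 = (12*(-7))*0 + 165 = -84*0 + 165 = 0 + 165 = 165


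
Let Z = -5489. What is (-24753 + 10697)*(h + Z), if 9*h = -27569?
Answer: 1081890320/9 ≈ 1.2021e+8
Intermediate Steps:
h = -27569/9 (h = (1/9)*(-27569) = -27569/9 ≈ -3063.2)
(-24753 + 10697)*(h + Z) = (-24753 + 10697)*(-27569/9 - 5489) = -14056*(-76970/9) = 1081890320/9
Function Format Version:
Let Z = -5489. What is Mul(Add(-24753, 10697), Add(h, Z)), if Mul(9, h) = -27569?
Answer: Rational(1081890320, 9) ≈ 1.2021e+8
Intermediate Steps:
h = Rational(-27569, 9) (h = Mul(Rational(1, 9), -27569) = Rational(-27569, 9) ≈ -3063.2)
Mul(Add(-24753, 10697), Add(h, Z)) = Mul(Add(-24753, 10697), Add(Rational(-27569, 9), -5489)) = Mul(-14056, Rational(-76970, 9)) = Rational(1081890320, 9)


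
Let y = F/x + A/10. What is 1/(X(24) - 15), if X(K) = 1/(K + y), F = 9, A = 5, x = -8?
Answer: -187/2797 ≈ -0.066857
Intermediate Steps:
y = -5/8 (y = 9/(-8) + 5/10 = 9*(-⅛) + 5*(⅒) = -9/8 + ½ = -5/8 ≈ -0.62500)
X(K) = 1/(-5/8 + K) (X(K) = 1/(K - 5/8) = 1/(-5/8 + K))
1/(X(24) - 15) = 1/(8/(-5 + 8*24) - 15) = 1/(8/(-5 + 192) - 15) = 1/(8/187 - 15) = 1/(-2797/187) = -187/2797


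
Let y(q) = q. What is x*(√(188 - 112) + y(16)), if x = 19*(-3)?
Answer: -912 - 114*√19 ≈ -1408.9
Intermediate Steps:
x = -57
x*(√(188 - 112) + y(16)) = -57*(√(188 - 112) + 16) = -57*(√76 + 16) = -57*(2*√19 + 16) = -57*(16 + 2*√19) = -912 - 114*√19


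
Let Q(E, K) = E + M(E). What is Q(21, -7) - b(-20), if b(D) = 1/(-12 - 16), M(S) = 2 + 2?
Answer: 701/28 ≈ 25.036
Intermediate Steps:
M(S) = 4
b(D) = -1/28 (b(D) = 1/(-28) = -1/28)
Q(E, K) = 4 + E (Q(E, K) = E + 4 = 4 + E)
Q(21, -7) - b(-20) = (4 + 21) - 1*(-1/28) = 25 + 1/28 = 701/28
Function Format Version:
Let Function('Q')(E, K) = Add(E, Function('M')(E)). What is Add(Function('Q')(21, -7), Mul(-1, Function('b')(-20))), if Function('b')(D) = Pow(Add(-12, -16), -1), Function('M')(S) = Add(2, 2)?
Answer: Rational(701, 28) ≈ 25.036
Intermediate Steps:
Function('M')(S) = 4
Function('b')(D) = Rational(-1, 28) (Function('b')(D) = Pow(-28, -1) = Rational(-1, 28))
Function('Q')(E, K) = Add(4, E) (Function('Q')(E, K) = Add(E, 4) = Add(4, E))
Add(Function('Q')(21, -7), Mul(-1, Function('b')(-20))) = Add(Add(4, 21), Mul(-1, Rational(-1, 28))) = Add(25, Rational(1, 28)) = Rational(701, 28)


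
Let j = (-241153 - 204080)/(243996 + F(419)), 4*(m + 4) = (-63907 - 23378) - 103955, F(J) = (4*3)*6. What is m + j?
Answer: -3890104195/81356 ≈ -47816.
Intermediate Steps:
F(J) = 72 (F(J) = 12*6 = 72)
m = -47814 (m = -4 + ((-63907 - 23378) - 103955)/4 = -4 + (-87285 - 103955)/4 = -4 + (¼)*(-191240) = -4 - 47810 = -47814)
j = -148411/81356 (j = (-241153 - 204080)/(243996 + 72) = -445233/244068 = -445233*1/244068 = -148411/81356 ≈ -1.8242)
m + j = -47814 - 148411/81356 = -3890104195/81356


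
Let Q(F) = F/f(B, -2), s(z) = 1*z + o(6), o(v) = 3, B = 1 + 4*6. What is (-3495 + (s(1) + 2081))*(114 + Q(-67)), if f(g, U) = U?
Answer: -207975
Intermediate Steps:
B = 25 (B = 1 + 24 = 25)
s(z) = 3 + z (s(z) = 1*z + 3 = z + 3 = 3 + z)
Q(F) = -F/2 (Q(F) = F/(-2) = F*(-1/2) = -F/2)
(-3495 + (s(1) + 2081))*(114 + Q(-67)) = (-3495 + ((3 + 1) + 2081))*(114 - 1/2*(-67)) = (-3495 + (4 + 2081))*(114 + 67/2) = (-3495 + 2085)*(295/2) = -1410*295/2 = -207975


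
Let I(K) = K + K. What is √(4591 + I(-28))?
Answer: √4535 ≈ 67.342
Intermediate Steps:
I(K) = 2*K
√(4591 + I(-28)) = √(4591 + 2*(-28)) = √(4591 - 56) = √4535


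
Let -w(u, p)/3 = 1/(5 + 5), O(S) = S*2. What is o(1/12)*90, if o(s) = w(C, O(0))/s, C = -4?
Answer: -324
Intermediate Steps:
O(S) = 2*S
w(u, p) = -3/10 (w(u, p) = -3/(5 + 5) = -3/10)
o(s) = -3/(10*s)
o(1/12)*90 = -3/(10*(1/12))*90 = -3/(10*1/12)*90 = -3/10*12*90 = -18/5*90 = -324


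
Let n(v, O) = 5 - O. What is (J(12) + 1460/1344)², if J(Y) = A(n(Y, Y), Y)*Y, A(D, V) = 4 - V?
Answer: 1017035881/112896 ≈ 9008.6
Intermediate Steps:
J(Y) = Y*(4 - Y) (J(Y) = (4 - Y)*Y = Y*(4 - Y))
(J(12) + 1460/1344)² = (12*(4 - 1*12) + 1460/1344)² = (12*(4 - 12) + 1460*(1/1344))² = (12*(-8) + 365/336)² = (-96 + 365/336)² = (-31891/336)² = 1017035881/112896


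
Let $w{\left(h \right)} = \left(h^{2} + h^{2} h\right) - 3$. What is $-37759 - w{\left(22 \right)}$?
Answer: $-48888$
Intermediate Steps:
$w{\left(h \right)} = -3 + h^{2} + h^{3}$ ($w{\left(h \right)} = \left(h^{2} + h^{3}\right) - 3 = -3 + h^{2} + h^{3}$)
$-37759 - w{\left(22 \right)} = -37759 - \left(-3 + 22^{2} + 22^{3}\right) = -37759 - \left(-3 + 484 + 10648\right) = -37759 - 11129 = -48888$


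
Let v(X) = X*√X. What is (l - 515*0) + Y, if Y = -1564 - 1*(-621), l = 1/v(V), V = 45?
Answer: -943 + √5/675 ≈ -943.00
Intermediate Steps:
v(X) = X^(3/2)
l = √5/675 (l = 1/(45^(3/2)) = 1/(135*√5) = √5/675 ≈ 0.0033127)
Y = -943 (Y = -1564 + 621 = -943)
(l - 515*0) + Y = (√5/675 - 515*0) - 943 = (√5/675 + 0) - 943 = √5/675 - 943 = -943 + √5/675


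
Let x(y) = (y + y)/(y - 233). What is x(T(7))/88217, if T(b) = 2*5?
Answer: -20/19672391 ≈ -1.0167e-6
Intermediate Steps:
T(b) = 10
x(y) = 2*y/(-233 + y) (x(y) = (2*y)/(-233 + y) = 2*y/(-233 + y))
x(T(7))/88217 = (2*10/(-233 + 10))/88217 = (2*10/(-223))*(1/88217) = (2*10*(-1/223))*(1/88217) = -20/223*1/88217 = -20/19672391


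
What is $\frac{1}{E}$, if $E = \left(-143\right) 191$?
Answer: $- \frac{1}{27313} \approx -3.6613 \cdot 10^{-5}$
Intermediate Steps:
$E = -27313$
$\frac{1}{E} = \frac{1}{-27313} = - \frac{1}{27313}$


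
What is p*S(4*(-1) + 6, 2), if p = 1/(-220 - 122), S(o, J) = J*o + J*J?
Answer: -4/171 ≈ -0.023392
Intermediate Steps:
S(o, J) = J**2 + J*o (S(o, J) = J*o + J**2 = J**2 + J*o)
p = -1/342 (p = 1/(-342) = -1/342 ≈ -0.0029240)
p*S(4*(-1) + 6, 2) = -(2 + (4*(-1) + 6))/171 = -(2 + (-4 + 6))/171 = -(2 + 2)/171 = -4/171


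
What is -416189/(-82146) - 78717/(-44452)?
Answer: 12483360055/1825776996 ≈ 6.8373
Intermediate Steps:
-416189/(-82146) - 78717/(-44452) = -416189*(-1/82146) - 78717*(-1/44452) = 416189/82146 + 78717/44452 = 12483360055/1825776996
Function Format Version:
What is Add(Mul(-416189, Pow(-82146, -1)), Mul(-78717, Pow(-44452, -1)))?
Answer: Rational(12483360055, 1825776996) ≈ 6.8373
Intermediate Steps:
Add(Mul(-416189, Pow(-82146, -1)), Mul(-78717, Pow(-44452, -1))) = Add(Mul(-416189, Rational(-1, 82146)), Mul(-78717, Rational(-1, 44452))) = Add(Rational(416189, 82146), Rational(78717, 44452)) = Rational(12483360055, 1825776996)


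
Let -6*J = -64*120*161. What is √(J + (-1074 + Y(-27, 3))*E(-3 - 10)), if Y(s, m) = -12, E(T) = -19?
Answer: √226714 ≈ 476.15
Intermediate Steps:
J = 206080 (J = -(-64*120)*161/6 = -(-1280)*161 = -⅙*(-1236480) = 206080)
√(J + (-1074 + Y(-27, 3))*E(-3 - 10)) = √(206080 + (-1074 - 12)*(-19)) = √(206080 - 1086*(-19)) = √(206080 + 20634) = √226714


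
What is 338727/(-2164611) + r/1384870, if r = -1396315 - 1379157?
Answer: -1079485013647/499617472595 ≈ -2.1606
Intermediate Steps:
r = -2775472
338727/(-2164611) + r/1384870 = 338727/(-2164611) - 2775472/1384870 = 338727*(-1/2164611) - 2775472*1/1384870 = -112909/721537 - 1387736/692435 = -1079485013647/499617472595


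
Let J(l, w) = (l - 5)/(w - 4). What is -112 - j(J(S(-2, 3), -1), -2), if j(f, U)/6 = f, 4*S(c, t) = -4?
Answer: -596/5 ≈ -119.20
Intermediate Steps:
S(c, t) = -1 (S(c, t) = (1/4)*(-4) = -1)
J(l, w) = (-5 + l)/(-4 + w)
j(f, U) = 6*f
-112 - j(J(S(-2, 3), -1), -2) = -112 - 6*(-5 - 1)/(-4 - 1) = -112 - 6*-6/(-5) = -112 - 6*(-1/5*(-6)) = -112 - 6*6/5 = -112 - 1*36/5 = -112 - 36/5 = -596/5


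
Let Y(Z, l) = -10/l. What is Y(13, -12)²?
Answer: 25/36 ≈ 0.69444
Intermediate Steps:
Y(13, -12)² = (-10/(-12))² = (-10*(-1/12))² = (⅚)² = 25/36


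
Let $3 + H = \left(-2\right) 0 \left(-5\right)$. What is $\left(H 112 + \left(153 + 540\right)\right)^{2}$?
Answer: $127449$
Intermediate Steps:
$H = -3$ ($H = -3 + \left(-2\right) 0 \left(-5\right) = -3 + 0 \left(-5\right) = -3 + 0 = -3$)
$\left(H 112 + \left(153 + 540\right)\right)^{2} = \left(\left(-3\right) 112 + \left(153 + 540\right)\right)^{2} = \left(-336 + 693\right)^{2} = 357^{2} = 127449$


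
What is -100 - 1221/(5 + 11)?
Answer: -2821/16 ≈ -176.31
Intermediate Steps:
-100 - 1221/(5 + 11) = -100 - 1221/16 = -2821/16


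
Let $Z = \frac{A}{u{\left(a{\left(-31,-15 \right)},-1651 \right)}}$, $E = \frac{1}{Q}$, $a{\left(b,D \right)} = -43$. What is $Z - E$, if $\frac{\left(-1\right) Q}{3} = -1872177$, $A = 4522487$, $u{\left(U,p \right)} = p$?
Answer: $- \frac{25400688434248}{9272892681} \approx -2739.2$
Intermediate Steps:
$Q = 5616531$ ($Q = \left(-3\right) \left(-1872177\right) = 5616531$)
$E = \frac{1}{5616531} \approx 1.7805 \cdot 10^{-7}$
$Z = - \frac{4522487}{1651}$ ($Z = \frac{4522487}{-1651} = 4522487 \left(- \frac{1}{1651}\right) = - \frac{4522487}{1651} \approx -2739.2$)
$Z - E = - \frac{4522487}{1651} - \frac{1}{5616531} = - \frac{25400688434248}{9272892681}$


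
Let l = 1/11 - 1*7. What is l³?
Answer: -438976/1331 ≈ -329.81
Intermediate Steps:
l = -76/11 (l = 1/11 - 7 = -76/11 ≈ -6.9091)
l³ = (-76/11)³ = -438976/1331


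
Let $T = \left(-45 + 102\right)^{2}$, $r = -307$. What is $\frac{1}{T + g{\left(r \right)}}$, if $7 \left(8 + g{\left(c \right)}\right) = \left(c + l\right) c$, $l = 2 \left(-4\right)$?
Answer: $\frac{1}{17056} \approx 5.863 \cdot 10^{-5}$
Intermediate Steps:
$l = -8$
$g{\left(c \right)} = -8 + \frac{c \left(-8 + c\right)}{7}$ ($g{\left(c \right)} = -8 + \frac{\left(c - 8\right) c}{7} = -8 + \frac{\left(-8 + c\right) c}{7} = -8 + \frac{c \left(-8 + c\right)}{7}$)
$T = 3249$ ($T = 57^{2} = 3249$)
$\frac{1}{T + g{\left(r \right)}} = \frac{1}{3249 - \left(- \frac{2400}{7} - \frac{94249}{7}\right)} = \frac{1}{3249 + \left(-8 + \frac{2456}{7} + \frac{1}{7} \cdot 94249\right)} = \frac{1}{3249 + \left(-8 + \frac{2456}{7} + \frac{94249}{7}\right)} = \frac{1}{3249 + 13807} = \frac{1}{17056}$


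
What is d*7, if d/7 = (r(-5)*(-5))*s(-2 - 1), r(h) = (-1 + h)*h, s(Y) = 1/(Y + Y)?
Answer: 1225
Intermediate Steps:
s(Y) = 1/(2*Y)
r(h) = h*(-1 + h)
d = 175 (d = 7*((-5*(-1 - 5)*(-5))*(1/(2*(-2 - 1)))) = 7*((-5*(-6)*(-5))*((½)/(-3))) = 7*((30*(-5))*((½)*(-⅓))) = 7*(-150*(-⅙)) = 7*25 = 175)
d*7 = 175*7 = 1225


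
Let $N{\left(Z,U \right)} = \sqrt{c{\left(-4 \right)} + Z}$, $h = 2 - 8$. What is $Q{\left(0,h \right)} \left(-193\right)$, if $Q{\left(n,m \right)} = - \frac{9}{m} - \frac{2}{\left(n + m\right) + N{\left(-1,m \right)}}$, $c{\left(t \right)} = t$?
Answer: $- \frac{28371}{82} - \frac{386 i \sqrt{5}}{41} \approx -345.99 - 21.052 i$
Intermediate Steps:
$h = -6$ ($h = 2 - 8 = -6$)
$N{\left(Z,U \right)} = \sqrt{-4 + Z}$
$Q{\left(n,m \right)} = - \frac{9}{m} - \frac{2}{m + n + i \sqrt{5}}$ ($Q{\left(n,m \right)} = - \frac{9}{m} - \frac{2}{\left(n + m\right) + \sqrt{-4 - 1}} = - \frac{9}{m} - \frac{2}{\left(m + n\right) + \sqrt{-5}} = - \frac{9}{m} - \frac{2}{\left(m + n\right) + i \sqrt{5}} = - \frac{9}{m} - \frac{2}{m + n + i \sqrt{5}}$)
$Q{\left(0,h \right)} \left(-193\right) = \frac{\left(-11\right) \left(-6\right) - 0 - 9 i \sqrt{5}}{\left(-6\right) \left(-6 + 0 + i \sqrt{5}\right)} \left(-193\right) = - \frac{66 + 0 - 9 i \sqrt{5}}{6 \left(-6 + i \sqrt{5}\right)} \left(-193\right) = - \frac{66 - 9 i \sqrt{5}}{6 \left(-6 + i \sqrt{5}\right)} \left(-193\right) = \frac{193 \left(66 - 9 i \sqrt{5}\right)}{6 \left(-6 + i \sqrt{5}\right)}$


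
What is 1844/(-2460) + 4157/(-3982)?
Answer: -4392257/2448930 ≈ -1.7935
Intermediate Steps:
1844/(-2460) + 4157/(-3982) = 1844*(-1/2460) + 4157*(-1/3982) = -461/615 - 4157/3982 = -4392257/2448930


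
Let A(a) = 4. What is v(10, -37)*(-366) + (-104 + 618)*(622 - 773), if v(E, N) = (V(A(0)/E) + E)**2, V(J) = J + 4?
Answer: -3837694/25 ≈ -1.5351e+5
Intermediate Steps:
V(J) = 4 + J
v(E, N) = (4 + E + 4/E)**2 (v(E, N) = ((4 + 4/E) + E)**2 = (4 + E + 4/E)**2)
v(10, -37)*(-366) + (-104 + 618)*(622 - 773) = (4 + 10 + 4/10)**2*(-366) + (-104 + 618)*(622 - 773) = (4 + 10 + 4*(1/10))**2*(-366) + 514*(-151) = (4 + 10 + 2/5)**2*(-366) - 77614 = (72/5)**2*(-366) - 77614 = (5184/25)*(-366) - 77614 = -1897344/25 - 77614 = -3837694/25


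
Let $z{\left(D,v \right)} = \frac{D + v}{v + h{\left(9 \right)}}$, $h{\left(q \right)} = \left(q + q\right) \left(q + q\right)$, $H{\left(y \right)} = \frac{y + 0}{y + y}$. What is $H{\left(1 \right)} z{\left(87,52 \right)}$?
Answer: $\frac{139}{752} \approx 0.18484$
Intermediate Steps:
$H{\left(y \right)} = \frac{1}{2}$ ($H{\left(y \right)} = \frac{y}{2 y} = y \frac{1}{2 y} = \frac{1}{2}$)
$h{\left(q \right)} = 4 q^{2}$ ($h{\left(q \right)} = 2 q 2 q = 4 q^{2}$)
$z{\left(D,v \right)} = \frac{D + v}{324 + v}$ ($z{\left(D,v \right)} = \frac{D + v}{v + 4 \cdot 9^{2}} = \frac{D + v}{v + 4 \cdot 81} = \frac{D + v}{v + 324} = \frac{D + v}{324 + v}$)
$H{\left(1 \right)} z{\left(87,52 \right)} = \frac{\frac{1}{324 + 52} \left(87 + 52\right)}{2} = \frac{\frac{1}{376} \cdot 139}{2} = \frac{1}{2} \cdot \frac{139}{376} = \frac{139}{752}$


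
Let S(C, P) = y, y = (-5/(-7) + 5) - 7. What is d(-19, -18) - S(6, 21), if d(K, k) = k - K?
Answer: 16/7 ≈ 2.2857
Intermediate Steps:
y = -9/7 (y = (-5*(-1/7) + 5) - 7 = (5/7 + 5) - 7 = 40/7 - 7 = -9/7 ≈ -1.2857)
S(C, P) = -9/7
d(-19, -18) - S(6, 21) = (-18 - 1*(-19)) - 1*(-9/7) = (-18 + 19) + 9/7 = 1 + 9/7 = 16/7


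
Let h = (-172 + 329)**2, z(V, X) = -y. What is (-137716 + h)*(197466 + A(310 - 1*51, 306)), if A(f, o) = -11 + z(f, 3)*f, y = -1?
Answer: -22354928838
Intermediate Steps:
z(V, X) = 1 (z(V, X) = -1*(-1) = 1)
A(f, o) = -11 + f (A(f, o) = -11 + 1*f = -11 + f)
h = 24649 (h = 157**2 = 24649)
(-137716 + h)*(197466 + A(310 - 1*51, 306)) = (-137716 + 24649)*(197466 + (-11 + (310 - 1*51))) = -113067*(197466 + (-11 + (310 - 51))) = -113067*(197466 + (-11 + 259)) = -113067*(197466 + 248) = -113067*197714 = -22354928838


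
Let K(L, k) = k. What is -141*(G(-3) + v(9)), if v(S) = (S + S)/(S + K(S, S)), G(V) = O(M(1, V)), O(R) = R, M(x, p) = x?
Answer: -282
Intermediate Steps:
G(V) = 1
v(S) = 1 (v(S) = (S + S)/(S + S) = (2*S)/((2*S)) = (2*S)*(1/(2*S)) = 1)
-141*(G(-3) + v(9)) = -141*(1 + 1) = -141*2 = -282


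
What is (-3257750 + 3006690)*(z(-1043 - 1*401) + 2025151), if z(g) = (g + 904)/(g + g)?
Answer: -183544838978210/361 ≈ -5.0843e+11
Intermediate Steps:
z(g) = (904 + g)/(2*g) (z(g) = (904 + g)/((2*g)) = (904 + g)*(1/(2*g)) = (904 + g)/(2*g))
(-3257750 + 3006690)*(z(-1043 - 1*401) + 2025151) = (-3257750 + 3006690)*((904 + (-1043 - 1*401))/(2*(-1043 - 1*401)) + 2025151) = -251060*((904 + (-1043 - 401))/(2*(-1043 - 401)) + 2025151) = -251060*((1/2)*(904 - 1444)/(-1444) + 2025151) = -251060*((1/2)*(-1/1444)*(-540) + 2025151) = -251060*(135/722 + 2025151) = -251060*1462159157/722 = -183544838978210/361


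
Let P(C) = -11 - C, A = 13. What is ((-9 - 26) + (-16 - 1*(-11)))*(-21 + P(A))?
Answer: 1800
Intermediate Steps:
((-9 - 26) + (-16 - 1*(-11)))*(-21 + P(A)) = ((-9 - 26) + (-16 - 1*(-11)))*(-21 + (-11 - 1*13)) = (-35 + (-16 + 11))*(-21 + (-11 - 13)) = (-35 - 5)*(-21 - 24) = -40*(-45) = 1800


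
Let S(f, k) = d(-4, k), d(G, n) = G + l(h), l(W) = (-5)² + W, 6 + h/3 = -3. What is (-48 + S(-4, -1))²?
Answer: 2916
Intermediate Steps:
h = -27 (h = -18 + 3*(-3) = -18 - 9 = -27)
l(W) = 25 + W
d(G, n) = -2 + G (d(G, n) = G + (25 - 27) = G - 2 = -2 + G)
S(f, k) = -6 (S(f, k) = -2 - 4 = -6)
(-48 + S(-4, -1))² = (-48 - 6)² = (-54)² = 2916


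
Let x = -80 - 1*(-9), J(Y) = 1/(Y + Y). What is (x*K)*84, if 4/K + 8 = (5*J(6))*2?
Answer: 143136/43 ≈ 3328.7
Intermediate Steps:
J(Y) = 1/(2*Y)
x = -71 (x = -80 + 9 = -71)
K = -24/43 (K = 4/(-8 + (5*((½)/6))*2) = 4/(-8 + (5*((½)*(⅙)))*2) = 4/(-8 + (5*(1/12))*2) = 4/(-8 + (5/12)*2) = 4/(-8 + ⅚) = 4/(-43/6) = 4*(-6/43) = -24/43 ≈ -0.55814)
(x*K)*84 = -71*(-24/43)*84 = (1704/43)*84 = 143136/43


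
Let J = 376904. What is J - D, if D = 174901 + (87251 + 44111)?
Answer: 70641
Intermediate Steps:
D = 306263 (D = 174901 + 131362 = 306263)
J - D = 376904 - 1*306263 = 376904 - 306263 = 70641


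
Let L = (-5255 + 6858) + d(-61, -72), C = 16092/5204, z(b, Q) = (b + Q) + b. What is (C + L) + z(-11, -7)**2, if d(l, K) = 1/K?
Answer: 229222723/93672 ≈ 2447.1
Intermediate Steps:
z(b, Q) = Q + 2*b (z(b, Q) = (Q + b) + b = Q + 2*b)
C = 4023/1301 (C = 16092*(1/5204) = 4023/1301 ≈ 3.0922)
L = 115415/72 (L = (-5255 + 6858) + 1/(-72) = 1603 - 1/72 = 115415/72 ≈ 1603.0)
(C + L) + z(-11, -7)**2 = (4023/1301 + 115415/72) + (-7 + 2*(-11))**2 = 150444571/93672 + (-7 - 22)**2 = 150444571/93672 + (-29)**2 = 150444571/93672 + 841 = 229222723/93672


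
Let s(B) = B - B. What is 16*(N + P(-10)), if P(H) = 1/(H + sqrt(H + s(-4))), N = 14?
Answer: 2448/11 - 8*I*sqrt(10)/55 ≈ 222.55 - 0.45997*I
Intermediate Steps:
s(B) = 0
P(H) = 1/(H + sqrt(H)) (P(H) = 1/(H + sqrt(H + 0)) = 1/(H + sqrt(H)))
16*(N + P(-10)) = 16*(14 + 1/(-10 + sqrt(-10))) = 16*(14 + 1/(-10 + I*sqrt(10))) = 224 + 16/(-10 + I*sqrt(10))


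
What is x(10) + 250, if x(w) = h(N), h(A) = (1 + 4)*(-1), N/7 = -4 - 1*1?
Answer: 245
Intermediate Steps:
N = -35 (N = 7*(-4 - 1*1) = 7*(-4 - 1) = 7*(-5) = -35)
h(A) = -5 (h(A) = 5*(-1) = -5)
x(w) = -5
x(10) + 250 = -5 + 250 = 245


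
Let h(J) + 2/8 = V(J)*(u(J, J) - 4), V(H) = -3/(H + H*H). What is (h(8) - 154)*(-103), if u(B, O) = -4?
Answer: 190241/12 ≈ 15853.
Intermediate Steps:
V(H) = -3/(H + H²)
h(J) = -¼ + 24/(J*(1 + J)) (h(J) = -¼ + (-3/(J*(1 + J)))*(-4 - 4) = -¼ - 3/(J*(1 + J))*(-8) = -¼ + 24/(J*(1 + J)))
(h(8) - 154)*(-103) = ((¼)*(96 - 1*8*(1 + 8))/(8*(1 + 8)) - 154)*(-103) = ((¼)*(⅛)*(96 - 1*8*9)/9 - 154)*(-103) = ((¼)*(⅛)*(⅑)*(96 - 72) - 154)*(-103) = ((¼)*(⅛)*(⅑)*24 - 154)*(-103) = (1/12 - 154)*(-103) = -1847/12*(-103) = 190241/12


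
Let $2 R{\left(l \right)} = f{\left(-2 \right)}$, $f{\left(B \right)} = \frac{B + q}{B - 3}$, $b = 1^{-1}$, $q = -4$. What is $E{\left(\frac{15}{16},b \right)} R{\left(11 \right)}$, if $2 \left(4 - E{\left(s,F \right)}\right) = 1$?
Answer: $\frac{21}{10} \approx 2.1$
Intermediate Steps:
$b = 1$
$f{\left(B \right)} = \frac{-4 + B}{-3 + B}$ ($f{\left(B \right)} = \frac{B - 4}{B - 3} = \frac{-4 + B}{-3 + B}$)
$R{\left(l \right)} = \frac{3}{5}$ ($R{\left(l \right)} = \frac{\frac{1}{-3 - 2} \left(-4 - 2\right)}{2} = \frac{\frac{1}{-5} \left(-6\right)}{2} = \frac{\left(- \frac{1}{5}\right) \left(-6\right)}{2} = \frac{1}{2} \cdot \frac{6}{5} = \frac{3}{5}$)
$E{\left(s,F \right)} = \frac{7}{2}$ ($E{\left(s,F \right)} = 4 - \frac{1}{2} = \frac{7}{2}$)
$E{\left(\frac{15}{16},b \right)} R{\left(11 \right)} = \frac{7}{2} \cdot \frac{3}{5} = \frac{21}{10}$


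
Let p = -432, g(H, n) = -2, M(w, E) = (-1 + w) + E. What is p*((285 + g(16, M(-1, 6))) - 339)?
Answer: 24192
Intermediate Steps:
M(w, E) = -1 + E + w
p*((285 + g(16, M(-1, 6))) - 339) = -432*((285 - 2) - 339) = -432*(283 - 339) = -432*(-56) = 24192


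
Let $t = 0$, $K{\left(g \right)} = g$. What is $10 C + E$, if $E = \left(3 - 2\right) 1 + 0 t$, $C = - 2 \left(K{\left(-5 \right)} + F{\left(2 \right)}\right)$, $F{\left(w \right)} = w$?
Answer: $61$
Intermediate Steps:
$C = 6$ ($C = - 2 \left(-5 + 2\right) = \left(-2\right) \left(-3\right) = 6$)
$E = 1$ ($E = \left(3 - 2\right) 1 + 0 \cdot 0 = 1 \cdot 1 + 0 = 1 + 0 = 1$)
$10 C + E = 10 \cdot 6 + 1 = 60 + 1 = 61$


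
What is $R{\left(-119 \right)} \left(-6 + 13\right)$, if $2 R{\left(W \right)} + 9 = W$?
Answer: $-448$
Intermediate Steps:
$R{\left(W \right)} = - \frac{9}{2} + \frac{W}{2}$
$R{\left(-119 \right)} \left(-6 + 13\right) = \left(- \frac{9}{2} + \frac{1}{2} \left(-119\right)\right) \left(-6 + 13\right) = \left(- \frac{9}{2} - \frac{119}{2}\right) 7 = \left(-64\right) 7 = -448$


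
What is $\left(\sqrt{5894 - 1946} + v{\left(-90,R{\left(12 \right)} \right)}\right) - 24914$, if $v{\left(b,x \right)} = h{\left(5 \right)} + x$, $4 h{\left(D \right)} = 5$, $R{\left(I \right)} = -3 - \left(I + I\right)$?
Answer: $- \frac{99759}{4} + 2 \sqrt{987} \approx -24877.0$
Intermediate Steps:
$R{\left(I \right)} = -3 - 2 I$
$h{\left(D \right)} = \frac{5}{4}$ ($h{\left(D \right)} = \frac{1}{4} \cdot 5 = \frac{5}{4}$)
$v{\left(b,x \right)} = \frac{5}{4} + x$
$\left(\sqrt{5894 - 1946} + v{\left(-90,R{\left(12 \right)} \right)}\right) - 24914 = \left(\sqrt{5894 - 1946} + \left(\frac{5}{4} - 27\right)\right) - 24914 = \left(\sqrt{3948} + \left(\frac{5}{4} - 27\right)\right) - 24914 = \left(2 \sqrt{987} + \left(\frac{5}{4} - 27\right)\right) - 24914 = \left(2 \sqrt{987} - \frac{103}{4}\right) - 24914 = \left(- \frac{103}{4} + 2 \sqrt{987}\right) - 24914 = - \frac{99759}{4} + 2 \sqrt{987}$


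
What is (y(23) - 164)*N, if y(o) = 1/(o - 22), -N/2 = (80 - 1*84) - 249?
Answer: -82478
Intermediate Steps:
N = 506 (N = -2*((80 - 1*84) - 249) = -2*((80 - 84) - 249) = -2*(-4 - 249) = -2*(-253) = 506)
y(o) = 1/(-22 + o)
(y(23) - 164)*N = (1/(-22 + 23) - 164)*506 = (1/1 - 164)*506 = (1 - 164)*506 = -163*506 = -82478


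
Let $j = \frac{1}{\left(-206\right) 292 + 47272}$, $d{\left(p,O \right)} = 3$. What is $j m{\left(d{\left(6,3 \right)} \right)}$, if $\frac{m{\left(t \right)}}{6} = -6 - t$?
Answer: $\frac{27}{6440} \approx 0.0041925$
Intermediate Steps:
$m{\left(t \right)} = -36 - 6 t$ ($m{\left(t \right)} = 6 \left(-6 - t\right) = -36 - 6 t$)
$j = - \frac{1}{12880}$ ($j = \frac{1}{-60152 + 47272} = \frac{1}{-12880} = - \frac{1}{12880} \approx -7.764 \cdot 10^{-5}$)
$j m{\left(d{\left(6,3 \right)} \right)} = - \frac{-36 - 18}{12880} = \left(- \frac{1}{12880}\right) \left(-54\right) = \frac{27}{6440}$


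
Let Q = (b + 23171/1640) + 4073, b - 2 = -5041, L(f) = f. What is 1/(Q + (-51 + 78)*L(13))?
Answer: -1640/985429 ≈ -0.0016642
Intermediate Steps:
b = -5039 (b = 2 - 5041 = -5039)
Q = -1561069/1640 (Q = (-5039 + 23171/1640) + 4073 = -8240789/1640 + 4073 = -1561069/1640 ≈ -951.87)
1/(Q + (-51 + 78)*L(13)) = 1/(-1561069/1640 + (-51 + 78)*13) = 1/(-1561069/1640 + 27*13) = 1/(-1561069/1640 + 351) = 1/(-985429/1640) = -1640/985429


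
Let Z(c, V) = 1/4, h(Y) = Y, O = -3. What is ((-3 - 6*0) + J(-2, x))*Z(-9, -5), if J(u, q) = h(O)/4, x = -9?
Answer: -15/16 ≈ -0.93750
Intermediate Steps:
J(u, q) = -3/4
Z(c, V) = 1/4
((-3 - 6*0) + J(-2, x))*Z(-9, -5) = ((-3 - 6*0) - 3/4)*(1/4) = ((-3 + 0) - 3/4)*(1/4) = (-3 - 3/4)*(1/4) = -15/4*1/4 = -15/16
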